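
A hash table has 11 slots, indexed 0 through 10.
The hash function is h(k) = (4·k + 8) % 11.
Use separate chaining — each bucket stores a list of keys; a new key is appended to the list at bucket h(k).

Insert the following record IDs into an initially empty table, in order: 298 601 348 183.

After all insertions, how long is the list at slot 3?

3

Insert 298: h=1, bucket 1 empty -> new chain.
Insert 601: h=3, bucket 3 empty -> new chain.
Insert 348: h=3, bucket 3 nonempty -> append to chain.
Insert 183: h=3, bucket 3 nonempty -> append to chain.
Final buckets:
0: ∅
1: 298
2: ∅
3: 601 -> 348 -> 183
4: ∅
5: ∅
6: ∅
7: ∅
8: ∅
9: ∅
10: ∅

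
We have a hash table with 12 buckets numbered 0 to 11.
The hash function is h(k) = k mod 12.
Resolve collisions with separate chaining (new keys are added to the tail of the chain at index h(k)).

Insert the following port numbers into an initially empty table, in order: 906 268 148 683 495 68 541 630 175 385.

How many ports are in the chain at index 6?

2

906 -> bucket 6
268 -> bucket 4
148 -> bucket 4 (collision)
683 -> bucket 11
495 -> bucket 3
68 -> bucket 8
541 -> bucket 1
630 -> bucket 6 (collision)
175 -> bucket 7
385 -> bucket 1 (collision)
Final buckets:
0: —
1: 541 -> 385
2: —
3: 495
4: 268 -> 148
5: —
6: 906 -> 630
7: 175
8: 68
9: —
10: —
11: 683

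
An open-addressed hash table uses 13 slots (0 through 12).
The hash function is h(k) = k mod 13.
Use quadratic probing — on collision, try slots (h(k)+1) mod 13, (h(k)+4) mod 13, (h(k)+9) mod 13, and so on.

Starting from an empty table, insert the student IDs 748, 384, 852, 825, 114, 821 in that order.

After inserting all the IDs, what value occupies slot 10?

748 hashes to 7; slot 7 is free → place at 7.
384 hashes to 7; 7 taken → place at 8.
852 hashes to 7; 7,8 taken → place at 11.
825 hashes to 6; slot 6 is free → place at 6.
114 hashes to 10; slot 10 is free → place at 10.
821 hashes to 2; slot 2 is free → place at 2.
Table: [—, —, 821, —, —, —, 825, 748, 384, —, 114, 852, —]

114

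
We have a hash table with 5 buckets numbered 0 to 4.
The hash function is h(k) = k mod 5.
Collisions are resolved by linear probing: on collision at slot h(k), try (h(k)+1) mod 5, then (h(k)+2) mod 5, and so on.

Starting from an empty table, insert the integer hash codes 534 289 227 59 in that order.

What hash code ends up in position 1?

534: h=4 → slot 4
289: h=4, probe 4,0 → slot 0
227: h=2 → slot 2
59: h=4, probe 4,0,1 → slot 1
Table: [289, 59, 227, _, 534]

59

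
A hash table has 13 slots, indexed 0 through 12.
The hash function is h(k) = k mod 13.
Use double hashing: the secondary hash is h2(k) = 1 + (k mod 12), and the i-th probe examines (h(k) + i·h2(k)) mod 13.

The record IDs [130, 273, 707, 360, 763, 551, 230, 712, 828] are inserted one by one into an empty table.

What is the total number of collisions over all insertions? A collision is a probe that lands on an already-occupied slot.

8

130: h=0 → slot 0
273: h=0, h2=10, probe 0,10 → slot 10
707: h=5 → slot 5
360: h=9 → slot 9
763: h=9, h2=8, probe 9,4 → slot 4
551: h=5, h2=12, probe 5,4,3 → slot 3
230: h=9, h2=3, probe 9,12 → slot 12
712: h=10, h2=5, probe 10,2 → slot 2
828: h=9, h2=1, probe 9,10,11 → slot 11
Table: [130, ∅, 712, 551, 763, 707, ∅, ∅, ∅, 360, 273, 828, 230]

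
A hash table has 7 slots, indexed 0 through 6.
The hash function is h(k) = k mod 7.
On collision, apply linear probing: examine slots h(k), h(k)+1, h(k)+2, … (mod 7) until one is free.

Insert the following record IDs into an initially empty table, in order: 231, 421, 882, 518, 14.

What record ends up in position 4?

14

Insert 231: h=0, slot 0 empty => index 0.
Insert 421: h=1, slot 1 empty => index 1.
Insert 882: h=0, slots 0,1 occupied => index 2.
Insert 518: h=0, slots 0,1,2 occupied => index 3.
Insert 14: h=0, slots 0,1,2,3 occupied => index 4.
Table: [231, 421, 882, 518, 14, ., .]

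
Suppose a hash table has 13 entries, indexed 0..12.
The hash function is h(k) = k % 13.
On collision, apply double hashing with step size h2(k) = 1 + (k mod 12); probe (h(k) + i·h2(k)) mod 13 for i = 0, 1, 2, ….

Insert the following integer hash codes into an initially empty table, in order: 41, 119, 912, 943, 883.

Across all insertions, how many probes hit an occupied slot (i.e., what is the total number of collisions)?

2

41 hashes to 2; slot 2 is free -> place at 2.
119 hashes to 2, h2=12; 2 taken -> place at 1.
912 hashes to 2, h2=1; 2 taken -> place at 3.
943 hashes to 7; slot 7 is free -> place at 7.
883 hashes to 12; slot 12 is free -> place at 12.
Table: [_, 119, 41, 912, _, _, _, 943, _, _, _, _, 883]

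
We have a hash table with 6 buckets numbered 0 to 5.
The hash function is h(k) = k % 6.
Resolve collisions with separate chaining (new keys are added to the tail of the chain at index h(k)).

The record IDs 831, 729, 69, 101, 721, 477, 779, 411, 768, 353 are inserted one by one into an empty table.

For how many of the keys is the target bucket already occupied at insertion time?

831 → bucket 3
729 → bucket 3 (collision)
69 → bucket 3 (collision)
101 → bucket 5
721 → bucket 1
477 → bucket 3 (collision)
779 → bucket 5 (collision)
411 → bucket 3 (collision)
768 → bucket 0
353 → bucket 5 (collision)
Final buckets:
0: 768
1: 721
2: .
3: 831 -> 729 -> 69 -> 477 -> 411
4: .
5: 101 -> 779 -> 353

6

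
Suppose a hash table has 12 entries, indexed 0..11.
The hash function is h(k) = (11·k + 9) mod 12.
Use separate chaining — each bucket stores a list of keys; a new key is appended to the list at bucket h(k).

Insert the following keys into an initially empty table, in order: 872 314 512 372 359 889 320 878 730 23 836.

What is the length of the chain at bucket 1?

4

Insert 872: h=1, bucket 1 empty → new chain.
Insert 314: h=7, bucket 7 empty → new chain.
Insert 512: h=1, bucket 1 nonempty → append to chain.
Insert 372: h=9, bucket 9 empty → new chain.
Insert 359: h=10, bucket 10 empty → new chain.
Insert 889: h=8, bucket 8 empty → new chain.
Insert 320: h=1, bucket 1 nonempty → append to chain.
Insert 878: h=7, bucket 7 nonempty → append to chain.
Insert 730: h=11, bucket 11 empty → new chain.
Insert 23: h=10, bucket 10 nonempty → append to chain.
Insert 836: h=1, bucket 1 nonempty → append to chain.
Final buckets:
0: —
1: 872 -> 512 -> 320 -> 836
2: —
3: —
4: —
5: —
6: —
7: 314 -> 878
8: 889
9: 372
10: 359 -> 23
11: 730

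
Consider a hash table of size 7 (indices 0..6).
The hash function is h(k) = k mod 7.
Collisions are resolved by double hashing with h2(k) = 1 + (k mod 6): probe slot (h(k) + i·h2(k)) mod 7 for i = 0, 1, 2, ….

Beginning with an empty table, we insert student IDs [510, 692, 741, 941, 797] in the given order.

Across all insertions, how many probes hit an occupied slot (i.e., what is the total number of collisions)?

5

Insert 510: h=6, slot 6 empty -> index 6.
Insert 692: h=6, h2=3, slot 6 occupied -> index 2.
Insert 741: h=6, h2=4, slot 6 occupied -> index 3.
Insert 941: h=3, h2=6, slots 3,2 occupied -> index 1.
Insert 797: h=6, h2=6, slot 6 occupied -> index 5.
Table: [-, 941, 692, 741, -, 797, 510]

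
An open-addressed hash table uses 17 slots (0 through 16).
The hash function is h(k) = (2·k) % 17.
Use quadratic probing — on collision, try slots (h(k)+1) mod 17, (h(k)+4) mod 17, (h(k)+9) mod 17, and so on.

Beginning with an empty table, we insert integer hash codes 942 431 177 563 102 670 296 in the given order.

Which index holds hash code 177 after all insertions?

15

942 hashes to 14; slot 14 is free => place at 14.
431 hashes to 12; slot 12 is free => place at 12.
177 hashes to 14; 14 taken => place at 15.
563 hashes to 4; slot 4 is free => place at 4.
102 hashes to 0; slot 0 is free => place at 0.
670 hashes to 14; 14,15 taken => place at 1.
296 hashes to 14; 14,15,1 taken => place at 6.
Table: [102, 670, ∅, ∅, 563, ∅, 296, ∅, ∅, ∅, ∅, ∅, 431, ∅, 942, 177, ∅]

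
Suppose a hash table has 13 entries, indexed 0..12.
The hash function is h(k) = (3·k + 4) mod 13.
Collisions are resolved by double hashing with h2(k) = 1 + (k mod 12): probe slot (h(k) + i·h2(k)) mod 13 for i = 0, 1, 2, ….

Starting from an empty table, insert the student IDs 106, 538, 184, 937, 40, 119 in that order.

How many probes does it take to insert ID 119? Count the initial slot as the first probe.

2

Insert 106: h=10, slot 10 empty => index 10.
Insert 538: h=6, slot 6 empty => index 6.
Insert 184: h=10, h2=5, slot 10 occupied => index 2.
Insert 937: h=7, slot 7 empty => index 7.
Insert 40: h=7, h2=5, slot 7 occupied => index 12.
Insert 119: h=10, h2=12, slot 10 occupied => index 9.
Table: [—, —, 184, —, —, —, 538, 937, —, 119, 106, —, 40]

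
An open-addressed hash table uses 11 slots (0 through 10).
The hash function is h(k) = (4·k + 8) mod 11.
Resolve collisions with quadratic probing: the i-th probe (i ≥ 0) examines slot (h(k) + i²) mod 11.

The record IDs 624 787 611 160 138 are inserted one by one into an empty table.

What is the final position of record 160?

Insert 624: h=7, slot 7 empty => index 7.
Insert 787: h=10, slot 10 empty => index 10.
Insert 611: h=10, slot 10 occupied => index 0.
Insert 160: h=10, slots 10,0 occupied => index 3.
Insert 138: h=10, slots 10,0,3 occupied => index 8.
Table: [611, ∅, ∅, 160, ∅, ∅, ∅, 624, 138, ∅, 787]

3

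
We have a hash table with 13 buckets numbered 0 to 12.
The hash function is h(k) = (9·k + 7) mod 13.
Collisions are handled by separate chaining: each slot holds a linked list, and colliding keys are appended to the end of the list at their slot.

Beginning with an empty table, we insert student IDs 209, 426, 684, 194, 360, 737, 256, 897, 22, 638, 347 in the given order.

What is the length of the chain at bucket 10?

209 -> bucket 3
426 -> bucket 6
684 -> bucket 1
194 -> bucket 11
360 -> bucket 10
737 -> bucket 10 (collision)
256 -> bucket 10 (collision)
897 -> bucket 7
22 -> bucket 10 (collision)
638 -> bucket 3 (collision)
347 -> bucket 10 (collision)
Final buckets:
0: _
1: 684
2: _
3: 209 -> 638
4: _
5: _
6: 426
7: 897
8: _
9: _
10: 360 -> 737 -> 256 -> 22 -> 347
11: 194
12: _

5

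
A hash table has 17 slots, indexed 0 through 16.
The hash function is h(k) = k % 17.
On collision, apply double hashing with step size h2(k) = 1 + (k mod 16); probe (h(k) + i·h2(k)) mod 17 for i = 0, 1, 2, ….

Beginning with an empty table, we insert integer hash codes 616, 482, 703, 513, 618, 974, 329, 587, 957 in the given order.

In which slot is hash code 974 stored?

Insert 616: h=4, slot 4 empty => index 4.
Insert 482: h=6, slot 6 empty => index 6.
Insert 703: h=6, h2=16, slot 6 occupied => index 5.
Insert 513: h=3, slot 3 empty => index 3.
Insert 618: h=6, h2=11, slot 6 occupied => index 0.
Insert 974: h=5, h2=15, slots 5,3 occupied => index 1.
Insert 329: h=6, h2=10, slot 6 occupied => index 16.
Insert 587: h=9, slot 9 empty => index 9.
Insert 957: h=5, h2=14, slot 5 occupied => index 2.
Table: [618, 974, 957, 513, 616, 703, 482, -, -, 587, -, -, -, -, -, -, 329]

1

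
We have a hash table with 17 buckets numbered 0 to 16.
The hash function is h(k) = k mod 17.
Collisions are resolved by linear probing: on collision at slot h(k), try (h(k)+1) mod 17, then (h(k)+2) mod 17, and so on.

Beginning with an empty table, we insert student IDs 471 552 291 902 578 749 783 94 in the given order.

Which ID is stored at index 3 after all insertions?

749

Insert 471: h=12, slot 12 empty => index 12.
Insert 552: h=8, slot 8 empty => index 8.
Insert 291: h=2, slot 2 empty => index 2.
Insert 902: h=1, slot 1 empty => index 1.
Insert 578: h=0, slot 0 empty => index 0.
Insert 749: h=1, slots 1,2 occupied => index 3.
Insert 783: h=1, slots 1,2,3 occupied => index 4.
Insert 94: h=9, slot 9 empty => index 9.
Table: [578, 902, 291, 749, 783, ∅, ∅, ∅, 552, 94, ∅, ∅, 471, ∅, ∅, ∅, ∅]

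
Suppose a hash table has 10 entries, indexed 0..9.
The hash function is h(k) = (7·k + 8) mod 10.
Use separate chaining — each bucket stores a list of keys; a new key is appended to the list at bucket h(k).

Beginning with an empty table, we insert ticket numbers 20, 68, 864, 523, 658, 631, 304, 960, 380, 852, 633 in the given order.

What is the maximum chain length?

3

Insert 20: h=8, bucket 8 empty → new chain.
Insert 68: h=4, bucket 4 empty → new chain.
Insert 864: h=6, bucket 6 empty → new chain.
Insert 523: h=9, bucket 9 empty → new chain.
Insert 658: h=4, bucket 4 nonempty → append to chain.
Insert 631: h=5, bucket 5 empty → new chain.
Insert 304: h=6, bucket 6 nonempty → append to chain.
Insert 960: h=8, bucket 8 nonempty → append to chain.
Insert 380: h=8, bucket 8 nonempty → append to chain.
Insert 852: h=2, bucket 2 empty → new chain.
Insert 633: h=9, bucket 9 nonempty → append to chain.
Final buckets:
0: ∅
1: ∅
2: 852
3: ∅
4: 68 -> 658
5: 631
6: 864 -> 304
7: ∅
8: 20 -> 960 -> 380
9: 523 -> 633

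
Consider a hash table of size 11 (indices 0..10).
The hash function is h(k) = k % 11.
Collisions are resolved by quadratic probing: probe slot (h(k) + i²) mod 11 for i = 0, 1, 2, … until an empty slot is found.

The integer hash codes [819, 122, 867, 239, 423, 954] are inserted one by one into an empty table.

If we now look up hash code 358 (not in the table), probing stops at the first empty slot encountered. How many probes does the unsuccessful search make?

819 hashes to 5; slot 5 is free => place at 5.
122 hashes to 1; slot 1 is free => place at 1.
867 hashes to 9; slot 9 is free => place at 9.
239 hashes to 8; slot 8 is free => place at 8.
423 hashes to 5; 5 taken => place at 6.
954 hashes to 8; 8,9,1,6 taken => place at 2.
Table: [-, 122, 954, -, -, 819, 423, -, 239, 867, -]
Lookup 358: h=6, probe 6,7 → slot 7 empty, not found.

2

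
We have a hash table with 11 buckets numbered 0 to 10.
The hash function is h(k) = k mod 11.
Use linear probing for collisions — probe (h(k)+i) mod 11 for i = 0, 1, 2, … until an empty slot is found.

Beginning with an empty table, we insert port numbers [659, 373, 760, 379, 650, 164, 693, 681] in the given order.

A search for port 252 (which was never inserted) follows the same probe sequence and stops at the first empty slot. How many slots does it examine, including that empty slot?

9

659 hashes to 10; slot 10 is free -> place at 10.
373 hashes to 10; 10 taken -> place at 0.
760 hashes to 1; slot 1 is free -> place at 1.
379 hashes to 5; slot 5 is free -> place at 5.
650 hashes to 1; 1 taken -> place at 2.
164 hashes to 10; 10,0,1,2 taken -> place at 3.
693 hashes to 0; 0,1,2,3 taken -> place at 4.
681 hashes to 10; 10,0,1,2,3,4,5 taken -> place at 6.
Table: [373, 760, 650, 164, 693, 379, 681, —, —, —, 659]
Lookup 252: h=10, probe 10,0,1,2,3,4,5,6,7 → slot 7 empty, not found.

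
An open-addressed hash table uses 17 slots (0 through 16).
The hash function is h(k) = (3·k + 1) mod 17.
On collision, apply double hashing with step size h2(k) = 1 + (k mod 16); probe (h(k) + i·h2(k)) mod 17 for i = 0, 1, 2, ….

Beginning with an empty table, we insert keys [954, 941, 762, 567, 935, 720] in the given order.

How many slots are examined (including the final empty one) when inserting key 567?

954 hashes to 7; slot 7 is free => place at 7.
941 hashes to 2; slot 2 is free => place at 2.
762 hashes to 9; slot 9 is free => place at 9.
567 hashes to 2, h2=8; 2 taken => place at 10.
935 hashes to 1; slot 1 is free => place at 1.
720 hashes to 2, h2=1; 2 taken => place at 3.
Table: [-, 935, 941, 720, -, -, -, 954, -, 762, 567, -, -, -, -, -, -]

2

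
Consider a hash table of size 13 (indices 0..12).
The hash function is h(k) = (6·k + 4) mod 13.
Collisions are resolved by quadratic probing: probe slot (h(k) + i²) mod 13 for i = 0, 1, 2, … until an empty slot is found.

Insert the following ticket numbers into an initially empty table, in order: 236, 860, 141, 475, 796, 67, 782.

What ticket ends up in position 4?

860

236: h=3 => slot 3
860: h=3, probe 3,4 => slot 4
141: h=5 => slot 5
475: h=7 => slot 7
796: h=9 => slot 9
67: h=3, probe 3,4,7,12 => slot 12
782: h=3, probe 3,4,7,12,6 => slot 6
Table: [—, —, —, 236, 860, 141, 782, 475, —, 796, —, —, 67]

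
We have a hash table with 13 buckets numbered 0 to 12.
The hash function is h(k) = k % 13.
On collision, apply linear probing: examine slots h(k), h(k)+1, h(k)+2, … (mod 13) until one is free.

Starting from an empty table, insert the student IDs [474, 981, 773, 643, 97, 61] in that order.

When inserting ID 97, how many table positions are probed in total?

5

474 hashes to 6; slot 6 is free → place at 6.
981 hashes to 6; 6 taken → place at 7.
773 hashes to 6; 6,7 taken → place at 8.
643 hashes to 6; 6,7,8 taken → place at 9.
97 hashes to 6; 6,7,8,9 taken → place at 10.
61 hashes to 9; 9,10 taken → place at 11.
Table: [∅, ∅, ∅, ∅, ∅, ∅, 474, 981, 773, 643, 97, 61, ∅]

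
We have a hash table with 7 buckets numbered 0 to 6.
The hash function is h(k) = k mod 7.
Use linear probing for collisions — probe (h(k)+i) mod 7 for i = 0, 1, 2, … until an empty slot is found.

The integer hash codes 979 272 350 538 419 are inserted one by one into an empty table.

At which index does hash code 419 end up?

979 hashes to 6; slot 6 is free → place at 6.
272 hashes to 6; 6 taken → place at 0.
350 hashes to 0; 0 taken → place at 1.
538 hashes to 6; 6,0,1 taken → place at 2.
419 hashes to 6; 6,0,1,2 taken → place at 3.
Table: [272, 350, 538, 419, _, _, 979]

3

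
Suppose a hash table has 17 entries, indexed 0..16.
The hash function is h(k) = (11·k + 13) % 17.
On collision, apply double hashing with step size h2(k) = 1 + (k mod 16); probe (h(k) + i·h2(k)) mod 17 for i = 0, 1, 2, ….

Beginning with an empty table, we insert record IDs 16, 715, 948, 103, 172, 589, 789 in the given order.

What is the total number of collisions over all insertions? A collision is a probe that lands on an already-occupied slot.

2

Insert 16: h=2, slot 2 empty -> index 2.
Insert 715: h=7, slot 7 empty -> index 7.
Insert 948: h=3, slot 3 empty -> index 3.
Insert 103: h=7, h2=8, slot 7 occupied -> index 15.
Insert 172: h=1, slot 1 empty -> index 1.
Insert 589: h=15, h2=14, slot 15 occupied -> index 12.
Insert 789: h=5, slot 5 empty -> index 5.
Table: [_, 172, 16, 948, _, 789, _, 715, _, _, _, _, 589, _, _, 103, _]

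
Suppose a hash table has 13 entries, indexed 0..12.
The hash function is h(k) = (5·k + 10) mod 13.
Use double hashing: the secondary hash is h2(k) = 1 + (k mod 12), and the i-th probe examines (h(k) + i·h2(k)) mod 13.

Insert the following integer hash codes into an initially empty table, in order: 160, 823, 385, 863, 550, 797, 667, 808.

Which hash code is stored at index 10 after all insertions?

797

160: h=4 -> slot 4
823: h=4, h2=8, probe 4,12 -> slot 12
385: h=11 -> slot 11
863: h=9 -> slot 9
550: h=4, h2=11, probe 4,2 -> slot 2
797: h=4, h2=6, probe 4,10 -> slot 10
667: h=4, h2=8, probe 4,12,7 -> slot 7
808: h=7, h2=5, probe 7,12,4,9,1 -> slot 1
Table: [∅, 808, 550, ∅, 160, ∅, ∅, 667, ∅, 863, 797, 385, 823]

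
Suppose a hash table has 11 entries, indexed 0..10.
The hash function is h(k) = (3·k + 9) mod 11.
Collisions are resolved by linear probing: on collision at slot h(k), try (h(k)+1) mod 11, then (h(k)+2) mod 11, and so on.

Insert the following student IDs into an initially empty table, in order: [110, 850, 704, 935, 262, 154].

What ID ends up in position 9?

110

110: h=9 -> slot 9
850: h=7 -> slot 7
704: h=9, probe 9,10 -> slot 10
935: h=9, probe 9,10,0 -> slot 0
262: h=3 -> slot 3
154: h=9, probe 9,10,0,1 -> slot 1
Table: [935, 154, —, 262, —, —, —, 850, —, 110, 704]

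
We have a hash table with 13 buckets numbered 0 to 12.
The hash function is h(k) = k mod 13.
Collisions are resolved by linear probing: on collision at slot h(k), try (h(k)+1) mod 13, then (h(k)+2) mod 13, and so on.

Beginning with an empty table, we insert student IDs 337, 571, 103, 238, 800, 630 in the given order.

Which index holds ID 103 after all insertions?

337: h=12 -> slot 12
571: h=12, probe 12,0 -> slot 0
103: h=12, probe 12,0,1 -> slot 1
238: h=4 -> slot 4
800: h=7 -> slot 7
630: h=6 -> slot 6
Table: [571, 103, ., ., 238, ., 630, 800, ., ., ., ., 337]

1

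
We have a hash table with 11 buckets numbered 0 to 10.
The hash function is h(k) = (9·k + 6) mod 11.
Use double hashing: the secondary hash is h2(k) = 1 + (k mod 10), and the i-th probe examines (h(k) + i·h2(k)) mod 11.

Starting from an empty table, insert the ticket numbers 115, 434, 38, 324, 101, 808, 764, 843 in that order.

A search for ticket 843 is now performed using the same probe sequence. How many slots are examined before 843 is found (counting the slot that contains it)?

115 hashes to 7; slot 7 is free -> place at 7.
434 hashes to 7, h2=5; 7 taken -> place at 1.
38 hashes to 7, h2=9; 7 taken -> place at 5.
324 hashes to 7, h2=5; 7,1 taken -> place at 6.
101 hashes to 2; slot 2 is free -> place at 2.
808 hashes to 7, h2=9; 7,5 taken -> place at 3.
764 hashes to 7, h2=5; 7,1,6 taken -> place at 0.
843 hashes to 3, h2=4; 3,7,0 taken -> place at 4.
Table: [764, 434, 101, 808, 843, 38, 324, 115, —, —, —]
Lookup 843: h=3, h2=4, probe 3,7,0,4 → found at 4.

4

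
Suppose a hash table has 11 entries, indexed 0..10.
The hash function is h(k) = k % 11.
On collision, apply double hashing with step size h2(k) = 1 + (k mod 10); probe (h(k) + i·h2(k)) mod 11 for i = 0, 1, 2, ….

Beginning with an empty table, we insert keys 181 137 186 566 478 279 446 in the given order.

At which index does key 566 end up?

181: h=5 -> slot 5
137: h=5, h2=8, probe 5,2 -> slot 2
186: h=10 -> slot 10
566: h=5, h2=7, probe 5,1 -> slot 1
478: h=5, h2=9, probe 5,3 -> slot 3
279: h=4 -> slot 4
446: h=6 -> slot 6
Table: [., 566, 137, 478, 279, 181, 446, ., ., ., 186]

1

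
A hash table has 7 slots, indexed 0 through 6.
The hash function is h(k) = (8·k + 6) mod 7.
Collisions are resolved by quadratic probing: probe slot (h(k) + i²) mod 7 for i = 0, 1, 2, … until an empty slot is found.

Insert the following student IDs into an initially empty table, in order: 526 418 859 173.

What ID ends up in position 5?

859

526 hashes to 0; slot 0 is free => place at 0.
418 hashes to 4; slot 4 is free => place at 4.
859 hashes to 4; 4 taken => place at 5.
173 hashes to 4; 4,5 taken => place at 1.
Table: [526, 173, -, -, 418, 859, -]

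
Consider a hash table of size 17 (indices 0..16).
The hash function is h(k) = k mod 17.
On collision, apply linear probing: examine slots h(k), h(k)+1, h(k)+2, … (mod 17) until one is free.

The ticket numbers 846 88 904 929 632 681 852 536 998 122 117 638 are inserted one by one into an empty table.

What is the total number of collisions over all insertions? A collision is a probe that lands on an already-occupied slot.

7

846: h=13 => slot 13
88: h=3 => slot 3
904: h=3, probe 3,4 => slot 4
929: h=11 => slot 11
632: h=3, probe 3,4,5 => slot 5
681: h=1 => slot 1
852: h=2 => slot 2
536: h=9 => slot 9
998: h=12 => slot 12
122: h=3, probe 3,4,5,6 => slot 6
117: h=15 => slot 15
638: h=9, probe 9,10 => slot 10
Table: [_, 681, 852, 88, 904, 632, 122, _, _, 536, 638, 929, 998, 846, _, 117, _]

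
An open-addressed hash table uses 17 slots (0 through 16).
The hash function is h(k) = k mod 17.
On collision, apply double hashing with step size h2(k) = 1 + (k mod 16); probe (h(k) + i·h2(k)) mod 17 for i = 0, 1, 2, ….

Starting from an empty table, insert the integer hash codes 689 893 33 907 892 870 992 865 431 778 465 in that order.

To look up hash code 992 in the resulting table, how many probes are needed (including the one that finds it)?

689 hashes to 9; slot 9 is free => place at 9.
893 hashes to 9, h2=14; 9 taken => place at 6.
33 hashes to 16; slot 16 is free => place at 16.
907 hashes to 6, h2=12; 6 taken => place at 1.
892 hashes to 8; slot 8 is free => place at 8.
870 hashes to 3; slot 3 is free => place at 3.
992 hashes to 6, h2=1; 6 taken => place at 7.
865 hashes to 15; slot 15 is free => place at 15.
431 hashes to 6, h2=16; 6 taken => place at 5.
778 hashes to 13; slot 13 is free => place at 13.
465 hashes to 6, h2=2; 6,8 taken => place at 10.
Table: [_, 907, _, 870, _, 431, 893, 992, 892, 689, 465, _, _, 778, _, 865, 33]
Lookup 992: h=6, h2=1, probe 6,7 → found at 7.

2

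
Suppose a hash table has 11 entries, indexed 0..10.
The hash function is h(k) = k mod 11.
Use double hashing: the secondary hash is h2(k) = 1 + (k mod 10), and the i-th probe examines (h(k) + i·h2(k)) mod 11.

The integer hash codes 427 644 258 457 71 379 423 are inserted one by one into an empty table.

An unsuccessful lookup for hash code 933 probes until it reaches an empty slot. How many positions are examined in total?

4

427 hashes to 9; slot 9 is free => place at 9.
644 hashes to 6; slot 6 is free => place at 6.
258 hashes to 5; slot 5 is free => place at 5.
457 hashes to 6, h2=8; 6 taken => place at 3.
71 hashes to 5, h2=2; 5 taken => place at 7.
379 hashes to 5, h2=10; 5 taken => place at 4.
423 hashes to 5, h2=4; 5,9 taken => place at 2.
Table: [∅, ∅, 423, 457, 379, 258, 644, 71, ∅, 427, ∅]
Lookup 933: h=9, h2=4, probe 9,2,6,10 → slot 10 empty, not found.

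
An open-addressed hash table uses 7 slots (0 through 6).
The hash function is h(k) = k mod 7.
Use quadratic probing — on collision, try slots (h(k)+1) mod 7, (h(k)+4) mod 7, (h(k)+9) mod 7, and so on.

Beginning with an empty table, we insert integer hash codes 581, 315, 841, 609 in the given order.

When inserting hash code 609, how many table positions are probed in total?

581 hashes to 0; slot 0 is free → place at 0.
315 hashes to 0; 0 taken → place at 1.
841 hashes to 1; 1 taken → place at 2.
609 hashes to 0; 0,1 taken → place at 4.
Table: [581, 315, 841, ., 609, ., .]

3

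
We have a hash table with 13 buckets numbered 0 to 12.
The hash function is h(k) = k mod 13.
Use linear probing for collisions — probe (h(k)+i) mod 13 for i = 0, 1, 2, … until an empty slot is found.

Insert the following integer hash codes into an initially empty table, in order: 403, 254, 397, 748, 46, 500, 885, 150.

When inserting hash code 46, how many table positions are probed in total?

4

403: h=0 → slot 0
254: h=7 → slot 7
397: h=7, probe 7,8 → slot 8
748: h=7, probe 7,8,9 → slot 9
46: h=7, probe 7,8,9,10 → slot 10
500: h=6 → slot 6
885: h=1 → slot 1
150: h=7, probe 7,8,9,10,11 → slot 11
Table: [403, 885, ∅, ∅, ∅, ∅, 500, 254, 397, 748, 46, 150, ∅]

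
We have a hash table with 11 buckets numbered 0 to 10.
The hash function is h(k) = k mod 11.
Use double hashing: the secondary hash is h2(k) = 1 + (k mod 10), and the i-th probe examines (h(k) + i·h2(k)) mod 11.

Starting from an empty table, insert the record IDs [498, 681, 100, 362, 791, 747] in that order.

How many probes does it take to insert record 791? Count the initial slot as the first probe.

498: h=3 → slot 3
681: h=10 → slot 10
100: h=1 → slot 1
362: h=10, h2=3, probe 10,2 → slot 2
791: h=10, h2=2, probe 10,1,3,5 → slot 5
747: h=10, h2=8, probe 10,7 → slot 7
Table: [., 100, 362, 498, ., 791, ., 747, ., ., 681]

4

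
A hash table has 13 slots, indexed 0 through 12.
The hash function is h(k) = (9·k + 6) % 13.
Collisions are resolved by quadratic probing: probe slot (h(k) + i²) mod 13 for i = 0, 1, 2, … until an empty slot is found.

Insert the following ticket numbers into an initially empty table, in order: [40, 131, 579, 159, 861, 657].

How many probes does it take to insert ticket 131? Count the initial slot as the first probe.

2

40: h=2 → slot 2
131: h=2, probe 2,3 → slot 3
579: h=4 → slot 4
159: h=7 → slot 7
861: h=7, probe 7,8 → slot 8
657: h=4, probe 4,5 → slot 5
Table: [-, -, 40, 131, 579, 657, -, 159, 861, -, -, -, -]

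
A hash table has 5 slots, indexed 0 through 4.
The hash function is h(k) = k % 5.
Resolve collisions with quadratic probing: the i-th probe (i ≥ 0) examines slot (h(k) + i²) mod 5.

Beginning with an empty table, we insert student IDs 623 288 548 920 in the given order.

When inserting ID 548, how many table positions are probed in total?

623: h=3 -> slot 3
288: h=3, probe 3,4 -> slot 4
548: h=3, probe 3,4,2 -> slot 2
920: h=0 -> slot 0
Table: [920, _, 548, 623, 288]

3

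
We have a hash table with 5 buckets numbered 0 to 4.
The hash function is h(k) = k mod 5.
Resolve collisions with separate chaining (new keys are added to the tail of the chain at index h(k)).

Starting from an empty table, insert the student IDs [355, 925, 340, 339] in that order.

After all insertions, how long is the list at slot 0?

3

Insert 355: h=0, bucket 0 empty → new chain.
Insert 925: h=0, bucket 0 nonempty → append to chain.
Insert 340: h=0, bucket 0 nonempty → append to chain.
Insert 339: h=4, bucket 4 empty → new chain.
Final buckets:
0: 355 -> 925 -> 340
1: -
2: -
3: -
4: 339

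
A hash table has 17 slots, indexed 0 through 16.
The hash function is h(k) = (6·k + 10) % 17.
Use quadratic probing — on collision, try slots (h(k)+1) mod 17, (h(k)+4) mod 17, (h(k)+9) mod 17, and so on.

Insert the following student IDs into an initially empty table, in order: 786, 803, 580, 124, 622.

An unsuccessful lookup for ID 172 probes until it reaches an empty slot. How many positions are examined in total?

3

786 hashes to 0; slot 0 is free -> place at 0.
803 hashes to 0; 0 taken -> place at 1.
580 hashes to 5; slot 5 is free -> place at 5.
124 hashes to 6; slot 6 is free -> place at 6.
622 hashes to 2; slot 2 is free -> place at 2.
Table: [786, 803, 622, -, -, 580, 124, -, -, -, -, -, -, -, -, -, -]
Lookup 172: h=5, probe 5,6,9 → slot 9 empty, not found.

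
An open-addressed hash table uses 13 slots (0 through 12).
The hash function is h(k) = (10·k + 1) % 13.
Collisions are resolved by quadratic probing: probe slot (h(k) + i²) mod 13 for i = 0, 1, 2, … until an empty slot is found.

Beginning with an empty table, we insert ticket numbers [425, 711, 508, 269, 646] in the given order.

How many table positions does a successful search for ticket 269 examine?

3

425 hashes to 0; slot 0 is free => place at 0.
711 hashes to 0; 0 taken => place at 1.
508 hashes to 11; slot 11 is free => place at 11.
269 hashes to 0; 0,1 taken => place at 4.
646 hashes to 0; 0,1,4 taken => place at 9.
Table: [425, 711, -, -, 269, -, -, -, -, 646, -, 508, -]
Lookup 269: h=0, probe 0,1,4 → found at 4.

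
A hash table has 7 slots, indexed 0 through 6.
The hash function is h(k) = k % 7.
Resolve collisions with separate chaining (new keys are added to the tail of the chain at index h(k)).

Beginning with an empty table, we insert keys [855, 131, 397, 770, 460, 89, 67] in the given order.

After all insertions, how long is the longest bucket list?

4

Insert 855: h=1, bucket 1 empty -> new chain.
Insert 131: h=5, bucket 5 empty -> new chain.
Insert 397: h=5, bucket 5 nonempty -> append to chain.
Insert 770: h=0, bucket 0 empty -> new chain.
Insert 460: h=5, bucket 5 nonempty -> append to chain.
Insert 89: h=5, bucket 5 nonempty -> append to chain.
Insert 67: h=4, bucket 4 empty -> new chain.
Final buckets:
0: 770
1: 855
2: .
3: .
4: 67
5: 131 -> 397 -> 460 -> 89
6: .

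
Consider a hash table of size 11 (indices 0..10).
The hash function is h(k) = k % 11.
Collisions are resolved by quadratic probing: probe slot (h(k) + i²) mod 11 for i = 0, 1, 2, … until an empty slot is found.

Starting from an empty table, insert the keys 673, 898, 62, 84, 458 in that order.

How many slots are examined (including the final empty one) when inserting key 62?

2

673 hashes to 2; slot 2 is free -> place at 2.
898 hashes to 7; slot 7 is free -> place at 7.
62 hashes to 7; 7 taken -> place at 8.
84 hashes to 7; 7,8 taken -> place at 0.
458 hashes to 7; 7,8,0 taken -> place at 5.
Table: [84, _, 673, _, _, 458, _, 898, 62, _, _]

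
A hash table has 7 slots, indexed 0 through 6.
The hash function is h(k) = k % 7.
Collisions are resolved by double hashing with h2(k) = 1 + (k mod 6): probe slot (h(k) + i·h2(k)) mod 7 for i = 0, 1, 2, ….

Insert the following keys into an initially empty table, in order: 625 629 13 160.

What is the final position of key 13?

1

Insert 625: h=2, slot 2 empty → index 2.
Insert 629: h=6, slot 6 empty → index 6.
Insert 13: h=6, h2=2, slot 6 occupied → index 1.
Insert 160: h=6, h2=5, slot 6 occupied → index 4.
Table: [-, 13, 625, -, 160, -, 629]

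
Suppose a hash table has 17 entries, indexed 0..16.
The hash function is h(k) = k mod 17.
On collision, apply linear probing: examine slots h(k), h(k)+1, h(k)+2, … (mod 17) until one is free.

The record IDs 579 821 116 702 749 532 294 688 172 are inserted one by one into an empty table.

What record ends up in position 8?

294

579 hashes to 1; slot 1 is free -> place at 1.
821 hashes to 5; slot 5 is free -> place at 5.
116 hashes to 14; slot 14 is free -> place at 14.
702 hashes to 5; 5 taken -> place at 6.
749 hashes to 1; 1 taken -> place at 2.
532 hashes to 5; 5,6 taken -> place at 7.
294 hashes to 5; 5,6,7 taken -> place at 8.
688 hashes to 8; 8 taken -> place at 9.
172 hashes to 2; 2 taken -> place at 3.
Table: [—, 579, 749, 172, —, 821, 702, 532, 294, 688, —, —, —, —, 116, —, —]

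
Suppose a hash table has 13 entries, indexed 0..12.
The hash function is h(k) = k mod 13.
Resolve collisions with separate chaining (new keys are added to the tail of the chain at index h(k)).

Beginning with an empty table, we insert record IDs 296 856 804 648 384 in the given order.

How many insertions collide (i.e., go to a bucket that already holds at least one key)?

296 -> bucket 10
856 -> bucket 11
804 -> bucket 11 (collision)
648 -> bucket 11 (collision)
384 -> bucket 7
Final buckets:
0: _
1: _
2: _
3: _
4: _
5: _
6: _
7: 384
8: _
9: _
10: 296
11: 856 -> 804 -> 648
12: _

2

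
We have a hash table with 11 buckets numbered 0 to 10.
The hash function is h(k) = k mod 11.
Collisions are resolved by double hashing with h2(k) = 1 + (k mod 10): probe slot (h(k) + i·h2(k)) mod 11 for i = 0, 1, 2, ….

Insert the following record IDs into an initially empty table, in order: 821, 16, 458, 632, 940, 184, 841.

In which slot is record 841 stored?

Insert 821: h=7, slot 7 empty → index 7.
Insert 16: h=5, slot 5 empty → index 5.
Insert 458: h=7, h2=9, slots 7,5 occupied → index 3.
Insert 632: h=5, h2=3, slot 5 occupied → index 8.
Insert 940: h=5, h2=1, slot 5 occupied → index 6.
Insert 184: h=8, h2=5, slot 8 occupied → index 2.
Insert 841: h=5, h2=2, slots 5,7 occupied → index 9.
Table: [—, —, 184, 458, —, 16, 940, 821, 632, 841, —]

9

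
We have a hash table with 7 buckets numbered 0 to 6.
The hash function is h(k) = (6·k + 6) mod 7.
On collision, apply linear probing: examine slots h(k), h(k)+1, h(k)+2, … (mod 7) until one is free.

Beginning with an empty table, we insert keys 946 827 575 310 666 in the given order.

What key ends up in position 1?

Insert 946: h=5, slot 5 empty => index 5.
Insert 827: h=5, slot 5 occupied => index 6.
Insert 575: h=5, slots 5,6 occupied => index 0.
Insert 310: h=4, slot 4 empty => index 4.
Insert 666: h=5, slots 5,6,0 occupied => index 1.
Table: [575, 666, ., ., 310, 946, 827]

666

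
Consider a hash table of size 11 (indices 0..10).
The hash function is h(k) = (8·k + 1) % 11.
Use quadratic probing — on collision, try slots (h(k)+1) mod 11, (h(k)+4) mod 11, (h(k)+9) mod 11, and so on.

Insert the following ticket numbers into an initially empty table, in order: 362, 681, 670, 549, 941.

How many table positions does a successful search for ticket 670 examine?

3

Insert 362: h=4, slot 4 empty -> index 4.
Insert 681: h=4, slot 4 occupied -> index 5.
Insert 670: h=4, slots 4,5 occupied -> index 8.
Insert 549: h=4, slots 4,5,8 occupied -> index 2.
Insert 941: h=5, slot 5 occupied -> index 6.
Table: [∅, ∅, 549, ∅, 362, 681, 941, ∅, 670, ∅, ∅]
Lookup 670: h=4, probe 4,5,8 → found at 8.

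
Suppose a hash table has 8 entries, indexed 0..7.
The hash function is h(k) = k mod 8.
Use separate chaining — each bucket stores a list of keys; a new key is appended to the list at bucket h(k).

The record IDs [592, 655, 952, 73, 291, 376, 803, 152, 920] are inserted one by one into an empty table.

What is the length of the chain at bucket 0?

5

592 → bucket 0
655 → bucket 7
952 → bucket 0 (collision)
73 → bucket 1
291 → bucket 3
376 → bucket 0 (collision)
803 → bucket 3 (collision)
152 → bucket 0 (collision)
920 → bucket 0 (collision)
Final buckets:
0: 592 -> 952 -> 376 -> 152 -> 920
1: 73
2: ∅
3: 291 -> 803
4: ∅
5: ∅
6: ∅
7: 655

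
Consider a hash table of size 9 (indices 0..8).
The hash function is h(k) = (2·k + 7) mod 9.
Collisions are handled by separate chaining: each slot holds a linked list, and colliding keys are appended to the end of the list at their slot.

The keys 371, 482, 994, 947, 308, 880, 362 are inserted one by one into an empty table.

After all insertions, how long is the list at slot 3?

1

371 → bucket 2
482 → bucket 8
994 → bucket 6
947 → bucket 2 (collision)
308 → bucket 2 (collision)
880 → bucket 3
362 → bucket 2 (collision)
Final buckets:
0: -
1: -
2: 371 -> 947 -> 308 -> 362
3: 880
4: -
5: -
6: 994
7: -
8: 482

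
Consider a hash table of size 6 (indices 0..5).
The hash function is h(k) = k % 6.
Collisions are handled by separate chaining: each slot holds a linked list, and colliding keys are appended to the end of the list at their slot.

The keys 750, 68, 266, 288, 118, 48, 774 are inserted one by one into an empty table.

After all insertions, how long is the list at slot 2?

2

750 → bucket 0
68 → bucket 2
266 → bucket 2 (collision)
288 → bucket 0 (collision)
118 → bucket 4
48 → bucket 0 (collision)
774 → bucket 0 (collision)
Final buckets:
0: 750 -> 288 -> 48 -> 774
1: _
2: 68 -> 266
3: _
4: 118
5: _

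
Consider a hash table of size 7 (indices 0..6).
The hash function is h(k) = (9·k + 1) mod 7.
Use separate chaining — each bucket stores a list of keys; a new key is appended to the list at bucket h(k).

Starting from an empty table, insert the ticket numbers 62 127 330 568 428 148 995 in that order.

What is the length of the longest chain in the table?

6

62 -> bucket 6
127 -> bucket 3
330 -> bucket 3 (collision)
568 -> bucket 3 (collision)
428 -> bucket 3 (collision)
148 -> bucket 3 (collision)
995 -> bucket 3 (collision)
Final buckets:
0: _
1: _
2: _
3: 127 -> 330 -> 568 -> 428 -> 148 -> 995
4: _
5: _
6: 62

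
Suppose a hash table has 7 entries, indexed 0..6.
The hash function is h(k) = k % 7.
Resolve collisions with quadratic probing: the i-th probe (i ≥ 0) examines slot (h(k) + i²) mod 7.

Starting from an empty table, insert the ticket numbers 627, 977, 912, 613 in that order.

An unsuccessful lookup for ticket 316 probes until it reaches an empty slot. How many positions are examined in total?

4

627: h=4 -> slot 4
977: h=4, probe 4,5 -> slot 5
912: h=2 -> slot 2
613: h=4, probe 4,5,1 -> slot 1
Table: [∅, 613, 912, ∅, 627, 977, ∅]
Lookup 316: h=1, probe 1,2,5,3 → slot 3 empty, not found.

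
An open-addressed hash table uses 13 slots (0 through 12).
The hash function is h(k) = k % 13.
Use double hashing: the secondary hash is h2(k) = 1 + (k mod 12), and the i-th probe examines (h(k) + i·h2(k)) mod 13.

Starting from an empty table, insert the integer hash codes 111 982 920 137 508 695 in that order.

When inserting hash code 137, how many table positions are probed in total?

111 hashes to 7; slot 7 is free => place at 7.
982 hashes to 7, h2=11; 7 taken => place at 5.
920 hashes to 10; slot 10 is free => place at 10.
137 hashes to 7, h2=6; 7 taken => place at 0.
508 hashes to 1; slot 1 is free => place at 1.
695 hashes to 6; slot 6 is free => place at 6.
Table: [137, 508, ., ., ., 982, 695, 111, ., ., 920, ., .]

2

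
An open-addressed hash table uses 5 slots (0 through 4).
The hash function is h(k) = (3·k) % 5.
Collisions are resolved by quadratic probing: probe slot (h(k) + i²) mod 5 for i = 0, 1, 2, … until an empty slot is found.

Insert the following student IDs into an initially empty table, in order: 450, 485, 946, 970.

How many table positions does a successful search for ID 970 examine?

Insert 450: h=0, slot 0 empty → index 0.
Insert 485: h=0, slot 0 occupied → index 1.
Insert 946: h=3, slot 3 empty → index 3.
Insert 970: h=0, slots 0,1 occupied → index 4.
Table: [450, 485, ∅, 946, 970]
Lookup 970: h=0, probe 0,1,4 → found at 4.

3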